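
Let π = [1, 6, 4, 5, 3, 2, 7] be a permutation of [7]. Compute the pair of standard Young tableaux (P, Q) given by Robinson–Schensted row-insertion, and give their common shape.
P = [1, 2, 5, 7] / [3] / [4] / [6];  Q = [1, 2, 4, 7] / [3] / [5] / [6];  common shape = (4, 1, 1, 1)

Row-insert the values π_1, π_2, … into P one at a time, bumping the leftmost entry strictly greater than the inserted value down to the next row. The recording tableau Q records, in position (i, j), the step at which that cell was added to P.
  Insert 1 (step 1): P = [1];  Q = [1]
  Insert 6 (step 2): P = [1, 6];  Q = [1, 2]
  Insert 4 (step 3): P = [1, 4] / [6];  Q = [1, 2] / [3]
  Insert 5 (step 4): P = [1, 4, 5] / [6];  Q = [1, 2, 4] / [3]
  Insert 3 (step 5): P = [1, 3, 5] / [4] / [6];  Q = [1, 2, 4] / [3] / [5]
  Insert 2 (step 6): P = [1, 2, 5] / [3] / [4] / [6];  Q = [1, 2, 4] / [3] / [5] / [6]
  Insert 7 (step 7): P = [1, 2, 5, 7] / [3] / [4] / [6];  Q = [1, 2, 4, 7] / [3] / [5] / [6]
Final shape: (4, 1, 1, 1).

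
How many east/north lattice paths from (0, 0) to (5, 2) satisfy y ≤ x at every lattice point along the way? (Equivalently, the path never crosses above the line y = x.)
Number of paths = 14

By the reflection principle (André's argument), the number of monotone paths to (5, 2) with n ≤ m that never go above y = x is C(7, 5) − C(7, 6) = 21 − 7 = 14.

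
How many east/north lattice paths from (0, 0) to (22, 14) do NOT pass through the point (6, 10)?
Number of paths = 3757498440

Total paths from (0, 0) to (22, 14): C(36, 22) = 3796297200. Paths through (6, 10): (paths (0, 0) → (6, 10)) × (paths (6, 10) → (22, 14)) = C(16, 6) · C(20, 16) = 8008 · 4845 = 38798760. Avoidance count = 3796297200 − 38798760 = 3757498440.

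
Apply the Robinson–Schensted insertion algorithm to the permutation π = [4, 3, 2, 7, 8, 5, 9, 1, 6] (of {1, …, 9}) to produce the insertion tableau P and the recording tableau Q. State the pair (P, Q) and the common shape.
P = [1, 5, 6, 9] / [2, 7, 8] / [3] / [4];  Q = [1, 4, 5, 7] / [2, 6, 9] / [3] / [8];  common shape = (4, 3, 1, 1)

Row-insert the values π_1, π_2, … into P one at a time, bumping the leftmost entry strictly greater than the inserted value down to the next row. The recording tableau Q records, in position (i, j), the step at which that cell was added to P.
  Insert 4 (step 1): P = [4];  Q = [1]
  Insert 3 (step 2): P = [3] / [4];  Q = [1] / [2]
  Insert 2 (step 3): P = [2] / [3] / [4];  Q = [1] / [2] / [3]
  Insert 7 (step 4): P = [2, 7] / [3] / [4];  Q = [1, 4] / [2] / [3]
  Insert 8 (step 5): P = [2, 7, 8] / [3] / [4];  Q = [1, 4, 5] / [2] / [3]
  Insert 5 (step 6): P = [2, 5, 8] / [3, 7] / [4];  Q = [1, 4, 5] / [2, 6] / [3]
  Insert 9 (step 7): P = [2, 5, 8, 9] / [3, 7] / [4];  Q = [1, 4, 5, 7] / [2, 6] / [3]
  Insert 1 (step 8): P = [1, 5, 8, 9] / [2, 7] / [3] / [4];  Q = [1, 4, 5, 7] / [2, 6] / [3] / [8]
  Insert 6 (step 9): P = [1, 5, 6, 9] / [2, 7, 8] / [3] / [4];  Q = [1, 4, 5, 7] / [2, 6, 9] / [3] / [8]
Final shape: (4, 3, 1, 1).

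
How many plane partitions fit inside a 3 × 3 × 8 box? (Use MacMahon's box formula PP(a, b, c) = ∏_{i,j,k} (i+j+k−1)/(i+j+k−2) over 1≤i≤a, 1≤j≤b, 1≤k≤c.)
PP(3, 3, 8) = 259545

Evaluate the triple product over i = 1..3, j = 1..3, k = 1..8. The factors are (2/1) · (3/2) · (4/3) · (5/4) · (6/5) · (7/6) · (8/7) · (9/8) · … (72 factors total). The numerators and denominators telescope so the product is an integer; carrying out the multiplication exactly gives PP(3, 3, 8) = 259545.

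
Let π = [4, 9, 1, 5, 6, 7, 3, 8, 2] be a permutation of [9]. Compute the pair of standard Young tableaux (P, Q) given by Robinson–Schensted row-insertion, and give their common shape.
P = [1, 2, 6, 7, 8] / [3, 5] / [4] / [9];  Q = [1, 2, 5, 6, 8] / [3, 4] / [7] / [9];  common shape = (5, 2, 1, 1)

Row-insert the values π_1, π_2, … into P one at a time, bumping the leftmost entry strictly greater than the inserted value down to the next row. The recording tableau Q records, in position (i, j), the step at which that cell was added to P.
  Insert 4 (step 1): P = [4];  Q = [1]
  Insert 9 (step 2): P = [4, 9];  Q = [1, 2]
  Insert 1 (step 3): P = [1, 9] / [4];  Q = [1, 2] / [3]
  Insert 5 (step 4): P = [1, 5] / [4, 9];  Q = [1, 2] / [3, 4]
  Insert 6 (step 5): P = [1, 5, 6] / [4, 9];  Q = [1, 2, 5] / [3, 4]
  Insert 7 (step 6): P = [1, 5, 6, 7] / [4, 9];  Q = [1, 2, 5, 6] / [3, 4]
  Insert 3 (step 7): P = [1, 3, 6, 7] / [4, 5] / [9];  Q = [1, 2, 5, 6] / [3, 4] / [7]
  Insert 8 (step 8): P = [1, 3, 6, 7, 8] / [4, 5] / [9];  Q = [1, 2, 5, 6, 8] / [3, 4] / [7]
  Insert 2 (step 9): P = [1, 2, 6, 7, 8] / [3, 5] / [4] / [9];  Q = [1, 2, 5, 6, 8] / [3, 4] / [7] / [9]
Final shape: (5, 2, 1, 1).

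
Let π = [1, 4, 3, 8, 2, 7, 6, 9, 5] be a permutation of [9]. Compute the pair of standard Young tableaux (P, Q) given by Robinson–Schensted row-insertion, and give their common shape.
P = [1, 2, 5, 9] / [3, 6] / [4, 7] / [8];  Q = [1, 2, 4, 8] / [3, 6] / [5, 7] / [9];  common shape = (4, 2, 2, 1)

Row-insert the values π_1, π_2, … into P one at a time, bumping the leftmost entry strictly greater than the inserted value down to the next row. The recording tableau Q records, in position (i, j), the step at which that cell was added to P.
  Insert 1 (step 1): P = [1];  Q = [1]
  Insert 4 (step 2): P = [1, 4];  Q = [1, 2]
  Insert 3 (step 3): P = [1, 3] / [4];  Q = [1, 2] / [3]
  Insert 8 (step 4): P = [1, 3, 8] / [4];  Q = [1, 2, 4] / [3]
  Insert 2 (step 5): P = [1, 2, 8] / [3] / [4];  Q = [1, 2, 4] / [3] / [5]
  Insert 7 (step 6): P = [1, 2, 7] / [3, 8] / [4];  Q = [1, 2, 4] / [3, 6] / [5]
  Insert 6 (step 7): P = [1, 2, 6] / [3, 7] / [4, 8];  Q = [1, 2, 4] / [3, 6] / [5, 7]
  Insert 9 (step 8): P = [1, 2, 6, 9] / [3, 7] / [4, 8];  Q = [1, 2, 4, 8] / [3, 6] / [5, 7]
  Insert 5 (step 9): P = [1, 2, 5, 9] / [3, 6] / [4, 7] / [8];  Q = [1, 2, 4, 8] / [3, 6] / [5, 7] / [9]
Final shape: (4, 2, 2, 1).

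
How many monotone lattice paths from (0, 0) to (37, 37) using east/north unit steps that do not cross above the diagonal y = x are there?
C_37 = 45950804324621742364

These NE paths below the diagonal are counted by the Catalan number C_n = (1/(n + 1)) · C(2n, n). For n = 37: C_37 = (1/38) · C(74, 37) = 1746130564335626209832/38 = 45950804324621742364.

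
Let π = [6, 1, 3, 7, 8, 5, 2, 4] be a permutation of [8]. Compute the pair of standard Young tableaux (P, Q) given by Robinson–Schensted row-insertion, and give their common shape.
P = [1, 2, 4, 8] / [3, 5] / [6, 7];  Q = [1, 3, 4, 5] / [2, 6] / [7, 8];  common shape = (4, 2, 2)

Row-insert the values π_1, π_2, … into P one at a time, bumping the leftmost entry strictly greater than the inserted value down to the next row. The recording tableau Q records, in position (i, j), the step at which that cell was added to P.
  Insert 6 (step 1): P = [6];  Q = [1]
  Insert 1 (step 2): P = [1] / [6];  Q = [1] / [2]
  Insert 3 (step 3): P = [1, 3] / [6];  Q = [1, 3] / [2]
  Insert 7 (step 4): P = [1, 3, 7] / [6];  Q = [1, 3, 4] / [2]
  Insert 8 (step 5): P = [1, 3, 7, 8] / [6];  Q = [1, 3, 4, 5] / [2]
  Insert 5 (step 6): P = [1, 3, 5, 8] / [6, 7];  Q = [1, 3, 4, 5] / [2, 6]
  Insert 2 (step 7): P = [1, 2, 5, 8] / [3, 7] / [6];  Q = [1, 3, 4, 5] / [2, 6] / [7]
  Insert 4 (step 8): P = [1, 2, 4, 8] / [3, 5] / [6, 7];  Q = [1, 3, 4, 5] / [2, 6] / [7, 8]
Final shape: (4, 2, 2).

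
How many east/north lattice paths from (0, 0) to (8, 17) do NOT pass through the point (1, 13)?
Number of paths = 1076955

Total paths from (0, 0) to (8, 17): C(25, 8) = 1081575. Paths through (1, 13): (paths (0, 0) → (1, 13)) × (paths (1, 13) → (8, 17)) = C(14, 1) · C(11, 7) = 14 · 330 = 4620. Avoidance count = 1081575 − 4620 = 1076955.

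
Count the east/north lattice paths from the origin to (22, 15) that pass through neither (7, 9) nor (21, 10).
Number of paths = 8478336210

Inclusion–exclusion. Total paths: C(37, 22) = 9364199760. Through P₁: C(16, 7)·C(21, 15) = 620780160. Through P₂: C(31, 21)·C(6, 1) = 266112990. Since P₁ is strictly southwest of P₂, a monotone path through both must visit P₁ then P₂; paths through both = C(16, 7)·C(15, 14)·C(6, 1) = 1029600. Avoid both = 9364199760 − 620780160 − 266112990 + 1029600 = 8478336210.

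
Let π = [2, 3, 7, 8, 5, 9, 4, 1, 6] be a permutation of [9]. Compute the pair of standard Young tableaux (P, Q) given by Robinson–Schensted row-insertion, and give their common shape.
P = [1, 3, 4, 6, 9] / [2, 8] / [5] / [7];  Q = [1, 2, 3, 4, 6] / [5, 9] / [7] / [8];  common shape = (5, 2, 1, 1)

Row-insert the values π_1, π_2, … into P one at a time, bumping the leftmost entry strictly greater than the inserted value down to the next row. The recording tableau Q records, in position (i, j), the step at which that cell was added to P.
  Insert 2 (step 1): P = [2];  Q = [1]
  Insert 3 (step 2): P = [2, 3];  Q = [1, 2]
  Insert 7 (step 3): P = [2, 3, 7];  Q = [1, 2, 3]
  Insert 8 (step 4): P = [2, 3, 7, 8];  Q = [1, 2, 3, 4]
  Insert 5 (step 5): P = [2, 3, 5, 8] / [7];  Q = [1, 2, 3, 4] / [5]
  Insert 9 (step 6): P = [2, 3, 5, 8, 9] / [7];  Q = [1, 2, 3, 4, 6] / [5]
  Insert 4 (step 7): P = [2, 3, 4, 8, 9] / [5] / [7];  Q = [1, 2, 3, 4, 6] / [5] / [7]
  Insert 1 (step 8): P = [1, 3, 4, 8, 9] / [2] / [5] / [7];  Q = [1, 2, 3, 4, 6] / [5] / [7] / [8]
  Insert 6 (step 9): P = [1, 3, 4, 6, 9] / [2, 8] / [5] / [7];  Q = [1, 2, 3, 4, 6] / [5, 9] / [7] / [8]
Final shape: (5, 2, 1, 1).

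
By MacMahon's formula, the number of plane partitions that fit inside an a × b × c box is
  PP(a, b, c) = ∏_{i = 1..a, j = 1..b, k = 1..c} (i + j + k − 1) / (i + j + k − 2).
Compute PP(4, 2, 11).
PP(4, 2, 11) = 496860

Evaluate the triple product over i = 1..4, j = 1..2, k = 1..11. The factors are (2/1) · (3/2) · (4/3) · (5/4) · (6/5) · (7/6) · (8/7) · (9/8) · … (88 factors total). The numerators and denominators telescope so the product is an integer; carrying out the multiplication exactly gives PP(4, 2, 11) = 496860.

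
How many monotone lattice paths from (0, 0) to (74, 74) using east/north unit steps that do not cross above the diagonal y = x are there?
C_74 = 311496878311103321137536291518809134027240

These NE paths below the diagonal are counted by the Catalan number C_n = (1/(n + 1)) · C(2n, n). For n = 74: C_74 = (1/75) · C(148, 74) = 23362265873332749085315221863910685052043000/75 = 311496878311103321137536291518809134027240.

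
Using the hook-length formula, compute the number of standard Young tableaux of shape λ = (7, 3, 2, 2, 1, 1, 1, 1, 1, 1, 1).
# SYT of shape (7, 3, 2, 2, 1, 1, 1, 1, 1, 1, 1) = 53253200

Hook-length formula: f^λ = n! / Π hook(c), product over all cells c of the Young diagram. For λ = (7, 3, 2, 2, 1, 1, 1, 1, 1, 1, 1), n = 21 boxes. Hook lengths by row (left-to-right, top-to-bottom): [17, 9, 6, 4, 3, 2, 1]; [12, 4, 1]; [10, 2]; [9, 1]; [7]; [6]; [5]; [4]; [3]; [2]; [1]. Product of hooks = 959396659200. So f^λ = 21! / 959396659200 = 51090942171709440000 / 959396659200 = 53253200.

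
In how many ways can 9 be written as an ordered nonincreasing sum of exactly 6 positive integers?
p(9, 6 parts) = 3

Partitions of n into exactly k parts ↔ partitions of n − k into at most k parts (subtract 1 from each part). For n = 9, k = 6, the partitions are: 4+1+1+1+1+1, 3+2+1+1+1+1, 2+2+2+1+1+1. Count = 3.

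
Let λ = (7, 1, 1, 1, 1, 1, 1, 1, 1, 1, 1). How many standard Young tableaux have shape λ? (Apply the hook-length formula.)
# SYT of shape (7, 1, 1, 1, 1, 1, 1, 1, 1, 1, 1) = 8008

Hook-length formula: f^λ = n! / Π hook(c), product over all cells c of the Young diagram. For λ = (7, 1, 1, 1, 1, 1, 1, 1, 1, 1, 1), n = 17 boxes. Hook lengths by row (left-to-right, top-to-bottom): [17, 6, 5, 4, 3, 2, 1]; [10]; [9]; [8]; [7]; [6]; [5]; [4]; [3]; [2]; [1]. Product of hooks = 44416512000. So f^λ = 17! / 44416512000 = 355687428096000 / 44416512000 = 8008.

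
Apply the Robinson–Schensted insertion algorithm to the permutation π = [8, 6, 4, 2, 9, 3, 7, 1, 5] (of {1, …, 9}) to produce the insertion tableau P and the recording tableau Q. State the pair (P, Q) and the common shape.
P = [1, 3, 5] / [2, 7] / [4, 9] / [6] / [8];  Q = [1, 5, 7] / [2, 6] / [3, 9] / [4] / [8];  common shape = (3, 2, 2, 1, 1)

Row-insert the values π_1, π_2, … into P one at a time, bumping the leftmost entry strictly greater than the inserted value down to the next row. The recording tableau Q records, in position (i, j), the step at which that cell was added to P.
  Insert 8 (step 1): P = [8];  Q = [1]
  Insert 6 (step 2): P = [6] / [8];  Q = [1] / [2]
  Insert 4 (step 3): P = [4] / [6] / [8];  Q = [1] / [2] / [3]
  Insert 2 (step 4): P = [2] / [4] / [6] / [8];  Q = [1] / [2] / [3] / [4]
  Insert 9 (step 5): P = [2, 9] / [4] / [6] / [8];  Q = [1, 5] / [2] / [3] / [4]
  Insert 3 (step 6): P = [2, 3] / [4, 9] / [6] / [8];  Q = [1, 5] / [2, 6] / [3] / [4]
  Insert 7 (step 7): P = [2, 3, 7] / [4, 9] / [6] / [8];  Q = [1, 5, 7] / [2, 6] / [3] / [4]
  Insert 1 (step 8): P = [1, 3, 7] / [2, 9] / [4] / [6] / [8];  Q = [1, 5, 7] / [2, 6] / [3] / [4] / [8]
  Insert 5 (step 9): P = [1, 3, 5] / [2, 7] / [4, 9] / [6] / [8];  Q = [1, 5, 7] / [2, 6] / [3, 9] / [4] / [8]
Final shape: (3, 2, 2, 1, 1).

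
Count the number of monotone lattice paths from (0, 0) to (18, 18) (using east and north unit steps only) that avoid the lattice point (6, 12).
Number of paths = 8730513204

Total paths from (0, 0) to (18, 18): C(36, 18) = 9075135300. Paths through (6, 12): (paths (0, 0) → (6, 12)) × (paths (6, 12) → (18, 18)) = C(18, 6) · C(18, 12) = 18564 · 18564 = 344622096. Avoidance count = 9075135300 − 344622096 = 8730513204.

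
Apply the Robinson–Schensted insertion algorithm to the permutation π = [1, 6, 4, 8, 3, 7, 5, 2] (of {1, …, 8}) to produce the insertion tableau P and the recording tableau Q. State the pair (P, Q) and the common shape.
P = [1, 2, 5] / [3, 7] / [4, 8] / [6];  Q = [1, 2, 4] / [3, 6] / [5, 7] / [8];  common shape = (3, 2, 2, 1)

Row-insert the values π_1, π_2, … into P one at a time, bumping the leftmost entry strictly greater than the inserted value down to the next row. The recording tableau Q records, in position (i, j), the step at which that cell was added to P.
  Insert 1 (step 1): P = [1];  Q = [1]
  Insert 6 (step 2): P = [1, 6];  Q = [1, 2]
  Insert 4 (step 3): P = [1, 4] / [6];  Q = [1, 2] / [3]
  Insert 8 (step 4): P = [1, 4, 8] / [6];  Q = [1, 2, 4] / [3]
  Insert 3 (step 5): P = [1, 3, 8] / [4] / [6];  Q = [1, 2, 4] / [3] / [5]
  Insert 7 (step 6): P = [1, 3, 7] / [4, 8] / [6];  Q = [1, 2, 4] / [3, 6] / [5]
  Insert 5 (step 7): P = [1, 3, 5] / [4, 7] / [6, 8];  Q = [1, 2, 4] / [3, 6] / [5, 7]
  Insert 2 (step 8): P = [1, 2, 5] / [3, 7] / [4, 8] / [6];  Q = [1, 2, 4] / [3, 6] / [5, 7] / [8]
Final shape: (3, 2, 2, 1).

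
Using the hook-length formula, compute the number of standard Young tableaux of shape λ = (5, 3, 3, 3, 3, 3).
# SYT of shape (5, 3, 3, 3, 3, 3) = 7759752

Hook-length formula: f^λ = n! / Π hook(c), product over all cells c of the Young diagram. For λ = (5, 3, 3, 3, 3, 3), n = 20 boxes. Hook lengths by row (left-to-right, top-to-bottom): [10, 9, 8, 2, 1]; [7, 6, 5]; [6, 5, 4]; [5, 4, 3]; [4, 3, 2]; [3, 2, 1]. Product of hooks = 313528320000. So f^λ = 20! / 313528320000 = 2432902008176640000 / 313528320000 = 7759752.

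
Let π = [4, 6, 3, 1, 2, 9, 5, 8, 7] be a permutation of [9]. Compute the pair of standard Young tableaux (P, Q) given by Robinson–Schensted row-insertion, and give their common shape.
P = [1, 2, 5, 7] / [3, 6, 8] / [4, 9];  Q = [1, 2, 6, 8] / [3, 5, 7] / [4, 9];  common shape = (4, 3, 2)

Row-insert the values π_1, π_2, … into P one at a time, bumping the leftmost entry strictly greater than the inserted value down to the next row. The recording tableau Q records, in position (i, j), the step at which that cell was added to P.
  Insert 4 (step 1): P = [4];  Q = [1]
  Insert 6 (step 2): P = [4, 6];  Q = [1, 2]
  Insert 3 (step 3): P = [3, 6] / [4];  Q = [1, 2] / [3]
  Insert 1 (step 4): P = [1, 6] / [3] / [4];  Q = [1, 2] / [3] / [4]
  Insert 2 (step 5): P = [1, 2] / [3, 6] / [4];  Q = [1, 2] / [3, 5] / [4]
  Insert 9 (step 6): P = [1, 2, 9] / [3, 6] / [4];  Q = [1, 2, 6] / [3, 5] / [4]
  Insert 5 (step 7): P = [1, 2, 5] / [3, 6, 9] / [4];  Q = [1, 2, 6] / [3, 5, 7] / [4]
  Insert 8 (step 8): P = [1, 2, 5, 8] / [3, 6, 9] / [4];  Q = [1, 2, 6, 8] / [3, 5, 7] / [4]
  Insert 7 (step 9): P = [1, 2, 5, 7] / [3, 6, 8] / [4, 9];  Q = [1, 2, 6, 8] / [3, 5, 7] / [4, 9]
Final shape: (4, 3, 2).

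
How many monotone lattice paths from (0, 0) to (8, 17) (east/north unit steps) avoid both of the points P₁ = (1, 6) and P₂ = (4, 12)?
Number of paths = 703575

Inclusion–exclusion. Total paths: C(25, 8) = 1081575. Through P₁: C(7, 1)·C(18, 7) = 222768. Through P₂: C(16, 4)·C(9, 4) = 229320. Since P₁ is strictly southwest of P₂, a monotone path through both must visit P₁ then P₂; paths through both = C(7, 1)·C(9, 3)·C(9, 4) = 74088. Avoid both = 1081575 − 222768 − 229320 + 74088 = 703575.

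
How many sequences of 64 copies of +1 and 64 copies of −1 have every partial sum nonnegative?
C_64 = 368479169875816659479009042713546950

These ballot sequences are counted by the Catalan number C_n = (1/(n + 1)) · C(2n, n). For n = 64: C_64 = (1/65) · C(128, 64) = 23951146041928082866135587776380551750/65 = 368479169875816659479009042713546950.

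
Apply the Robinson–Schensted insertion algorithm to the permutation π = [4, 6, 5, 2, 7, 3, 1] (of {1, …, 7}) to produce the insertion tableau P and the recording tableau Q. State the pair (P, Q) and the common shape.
P = [1, 3, 7] / [2, 5] / [4] / [6];  Q = [1, 2, 5] / [3, 6] / [4] / [7];  common shape = (3, 2, 1, 1)

Row-insert the values π_1, π_2, … into P one at a time, bumping the leftmost entry strictly greater than the inserted value down to the next row. The recording tableau Q records, in position (i, j), the step at which that cell was added to P.
  Insert 4 (step 1): P = [4];  Q = [1]
  Insert 6 (step 2): P = [4, 6];  Q = [1, 2]
  Insert 5 (step 3): P = [4, 5] / [6];  Q = [1, 2] / [3]
  Insert 2 (step 4): P = [2, 5] / [4] / [6];  Q = [1, 2] / [3] / [4]
  Insert 7 (step 5): P = [2, 5, 7] / [4] / [6];  Q = [1, 2, 5] / [3] / [4]
  Insert 3 (step 6): P = [2, 3, 7] / [4, 5] / [6];  Q = [1, 2, 5] / [3, 6] / [4]
  Insert 1 (step 7): P = [1, 3, 7] / [2, 5] / [4] / [6];  Q = [1, 2, 5] / [3, 6] / [4] / [7]
Final shape: (3, 2, 1, 1).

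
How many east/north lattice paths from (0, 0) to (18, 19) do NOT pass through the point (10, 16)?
Number of paths = 16796195625

Total paths from (0, 0) to (18, 19): C(37, 18) = 17672631900. Paths through (10, 16): (paths (0, 0) → (10, 16)) × (paths (10, 16) → (18, 19)) = C(26, 10) · C(11, 8) = 5311735 · 165 = 876436275. Avoidance count = 17672631900 − 876436275 = 16796195625.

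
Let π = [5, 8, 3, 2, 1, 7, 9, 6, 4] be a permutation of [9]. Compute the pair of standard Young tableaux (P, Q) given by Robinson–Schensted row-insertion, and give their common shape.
P = [1, 4, 9] / [2, 6] / [3, 7] / [5, 8];  Q = [1, 2, 7] / [3, 6] / [4, 8] / [5, 9];  common shape = (3, 2, 2, 2)

Row-insert the values π_1, π_2, … into P one at a time, bumping the leftmost entry strictly greater than the inserted value down to the next row. The recording tableau Q records, in position (i, j), the step at which that cell was added to P.
  Insert 5 (step 1): P = [5];  Q = [1]
  Insert 8 (step 2): P = [5, 8];  Q = [1, 2]
  Insert 3 (step 3): P = [3, 8] / [5];  Q = [1, 2] / [3]
  Insert 2 (step 4): P = [2, 8] / [3] / [5];  Q = [1, 2] / [3] / [4]
  Insert 1 (step 5): P = [1, 8] / [2] / [3] / [5];  Q = [1, 2] / [3] / [4] / [5]
  Insert 7 (step 6): P = [1, 7] / [2, 8] / [3] / [5];  Q = [1, 2] / [3, 6] / [4] / [5]
  Insert 9 (step 7): P = [1, 7, 9] / [2, 8] / [3] / [5];  Q = [1, 2, 7] / [3, 6] / [4] / [5]
  Insert 6 (step 8): P = [1, 6, 9] / [2, 7] / [3, 8] / [5];  Q = [1, 2, 7] / [3, 6] / [4, 8] / [5]
  Insert 4 (step 9): P = [1, 4, 9] / [2, 6] / [3, 7] / [5, 8];  Q = [1, 2, 7] / [3, 6] / [4, 8] / [5, 9]
Final shape: (3, 2, 2, 2).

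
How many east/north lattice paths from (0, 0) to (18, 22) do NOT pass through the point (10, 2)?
Number of paths = 113175126870

Total paths from (0, 0) to (18, 22): C(40, 18) = 113380261800. Paths through (10, 2): (paths (0, 0) → (10, 2)) × (paths (10, 2) → (18, 22)) = C(12, 10) · C(28, 8) = 66 · 3108105 = 205134930. Avoidance count = 113380261800 − 205134930 = 113175126870.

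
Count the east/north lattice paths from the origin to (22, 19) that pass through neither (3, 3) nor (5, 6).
Number of paths = 132087010500

Inclusion–exclusion. Total paths: C(41, 22) = 244662670200. Through P₁: C(6, 3)·C(35, 19) = 81198579000. Through P₂: C(11, 5)·C(30, 17) = 55329050700. Since P₁ is strictly southwest of P₂, a monotone path through both must visit P₁ then P₂; paths through both = C(6, 3)·C(5, 2)·C(30, 17) = 23951970000. Avoid both = 244662670200 − 81198579000 − 55329050700 + 23951970000 = 132087010500.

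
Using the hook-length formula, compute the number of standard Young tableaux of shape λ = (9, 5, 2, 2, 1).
# SYT of shape (9, 5, 2, 2, 1) = 15261750

Hook-length formula: f^λ = n! / Π hook(c), product over all cells c of the Young diagram. For λ = (9, 5, 2, 2, 1), n = 19 boxes. Hook lengths by row (left-to-right, top-to-bottom): [13, 11, 8, 7, 6, 4, 3, 2, 1]; [8, 6, 3, 2, 1]; [4, 2]; [3, 1]; [1]. Product of hooks = 7970586624. So f^λ = 19! / 7970586624 = 121645100408832000 / 7970586624 = 15261750.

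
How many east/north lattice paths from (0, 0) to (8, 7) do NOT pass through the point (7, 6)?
Number of paths = 3003

Total paths from (0, 0) to (8, 7): C(15, 8) = 6435. Paths through (7, 6): (paths (0, 0) → (7, 6)) × (paths (7, 6) → (8, 7)) = C(13, 7) · C(2, 1) = 1716 · 2 = 3432. Avoidance count = 6435 − 3432 = 3003.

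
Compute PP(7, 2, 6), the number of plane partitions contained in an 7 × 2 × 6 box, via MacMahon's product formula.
PP(7, 2, 6) = 736164

Evaluate the triple product over i = 1..7, j = 1..2, k = 1..6. The factors are (2/1) · (3/2) · (4/3) · (5/4) · (6/5) · (7/6) · (3/2) · (4/3) · … (84 factors total). The numerators and denominators telescope so the product is an integer; carrying out the multiplication exactly gives PP(7, 2, 6) = 736164.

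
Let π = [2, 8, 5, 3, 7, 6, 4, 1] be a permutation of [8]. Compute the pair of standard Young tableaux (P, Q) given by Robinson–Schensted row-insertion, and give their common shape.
P = [1, 3, 4] / [2, 6] / [5] / [7] / [8];  Q = [1, 2, 5] / [3, 6] / [4] / [7] / [8];  common shape = (3, 2, 1, 1, 1)

Row-insert the values π_1, π_2, … into P one at a time, bumping the leftmost entry strictly greater than the inserted value down to the next row. The recording tableau Q records, in position (i, j), the step at which that cell was added to P.
  Insert 2 (step 1): P = [2];  Q = [1]
  Insert 8 (step 2): P = [2, 8];  Q = [1, 2]
  Insert 5 (step 3): P = [2, 5] / [8];  Q = [1, 2] / [3]
  Insert 3 (step 4): P = [2, 3] / [5] / [8];  Q = [1, 2] / [3] / [4]
  Insert 7 (step 5): P = [2, 3, 7] / [5] / [8];  Q = [1, 2, 5] / [3] / [4]
  Insert 6 (step 6): P = [2, 3, 6] / [5, 7] / [8];  Q = [1, 2, 5] / [3, 6] / [4]
  Insert 4 (step 7): P = [2, 3, 4] / [5, 6] / [7] / [8];  Q = [1, 2, 5] / [3, 6] / [4] / [7]
  Insert 1 (step 8): P = [1, 3, 4] / [2, 6] / [5] / [7] / [8];  Q = [1, 2, 5] / [3, 6] / [4] / [7] / [8]
Final shape: (3, 2, 1, 1, 1).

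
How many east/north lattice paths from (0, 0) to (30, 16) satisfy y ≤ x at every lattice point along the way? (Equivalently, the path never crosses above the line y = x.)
Number of paths = 479755088010

By the reflection principle (André's argument), the number of monotone paths to (30, 16) with n ≤ m that never go above y = x is C(46, 30) − C(46, 31) = 991493848554 − 511738760544 = 479755088010.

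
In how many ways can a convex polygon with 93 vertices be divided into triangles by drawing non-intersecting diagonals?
C_91 = 3935312233584004685417853572763349509774031680023800

These polygon triangulations are counted by the Catalan number C_n = (1/(n + 1)) · C(2n, n). For n = 91: C_91 = (1/92) · C(182, 91) = 362048725489728431058442528694228154899210914562189600/92 = 3935312233584004685417853572763349509774031680023800.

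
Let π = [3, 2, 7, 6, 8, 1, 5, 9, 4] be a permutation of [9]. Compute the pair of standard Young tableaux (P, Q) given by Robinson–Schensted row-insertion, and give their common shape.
P = [1, 4, 8, 9] / [2, 5] / [3, 6] / [7];  Q = [1, 3, 5, 8] / [2, 4] / [6, 7] / [9];  common shape = (4, 2, 2, 1)

Row-insert the values π_1, π_2, … into P one at a time, bumping the leftmost entry strictly greater than the inserted value down to the next row. The recording tableau Q records, in position (i, j), the step at which that cell was added to P.
  Insert 3 (step 1): P = [3];  Q = [1]
  Insert 2 (step 2): P = [2] / [3];  Q = [1] / [2]
  Insert 7 (step 3): P = [2, 7] / [3];  Q = [1, 3] / [2]
  Insert 6 (step 4): P = [2, 6] / [3, 7];  Q = [1, 3] / [2, 4]
  Insert 8 (step 5): P = [2, 6, 8] / [3, 7];  Q = [1, 3, 5] / [2, 4]
  Insert 1 (step 6): P = [1, 6, 8] / [2, 7] / [3];  Q = [1, 3, 5] / [2, 4] / [6]
  Insert 5 (step 7): P = [1, 5, 8] / [2, 6] / [3, 7];  Q = [1, 3, 5] / [2, 4] / [6, 7]
  Insert 9 (step 8): P = [1, 5, 8, 9] / [2, 6] / [3, 7];  Q = [1, 3, 5, 8] / [2, 4] / [6, 7]
  Insert 4 (step 9): P = [1, 4, 8, 9] / [2, 5] / [3, 6] / [7];  Q = [1, 3, 5, 8] / [2, 4] / [6, 7] / [9]
Final shape: (4, 2, 2, 1).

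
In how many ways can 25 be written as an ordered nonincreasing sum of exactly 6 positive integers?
p(25, 6 parts) = 235

Partitions of n into exactly k parts are in bijection with partitions of n − k into at most k parts (subtract 1 from each part). So p(25, exactly 6) = p(19, parts ≤ 6). Computing via the recurrence p(m, j) = p(m, j−1) + p(m−j, j) gives 235.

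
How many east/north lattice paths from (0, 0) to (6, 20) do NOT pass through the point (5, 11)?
Number of paths = 186550

Total paths from (0, 0) to (6, 20): C(26, 6) = 230230. Paths through (5, 11): (paths (0, 0) → (5, 11)) × (paths (5, 11) → (6, 20)) = C(16, 5) · C(10, 1) = 4368 · 10 = 43680. Avoidance count = 230230 − 43680 = 186550.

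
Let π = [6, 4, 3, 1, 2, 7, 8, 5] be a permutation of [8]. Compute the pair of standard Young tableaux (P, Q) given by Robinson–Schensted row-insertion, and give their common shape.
P = [1, 2, 5, 8] / [3, 7] / [4] / [6];  Q = [1, 5, 6, 7] / [2, 8] / [3] / [4];  common shape = (4, 2, 1, 1)

Row-insert the values π_1, π_2, … into P one at a time, bumping the leftmost entry strictly greater than the inserted value down to the next row. The recording tableau Q records, in position (i, j), the step at which that cell was added to P.
  Insert 6 (step 1): P = [6];  Q = [1]
  Insert 4 (step 2): P = [4] / [6];  Q = [1] / [2]
  Insert 3 (step 3): P = [3] / [4] / [6];  Q = [1] / [2] / [3]
  Insert 1 (step 4): P = [1] / [3] / [4] / [6];  Q = [1] / [2] / [3] / [4]
  Insert 2 (step 5): P = [1, 2] / [3] / [4] / [6];  Q = [1, 5] / [2] / [3] / [4]
  Insert 7 (step 6): P = [1, 2, 7] / [3] / [4] / [6];  Q = [1, 5, 6] / [2] / [3] / [4]
  Insert 8 (step 7): P = [1, 2, 7, 8] / [3] / [4] / [6];  Q = [1, 5, 6, 7] / [2] / [3] / [4]
  Insert 5 (step 8): P = [1, 2, 5, 8] / [3, 7] / [4] / [6];  Q = [1, 5, 6, 7] / [2, 8] / [3] / [4]
Final shape: (4, 2, 1, 1).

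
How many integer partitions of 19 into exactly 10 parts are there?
p(19, 10 parts) = 30

Partitions of n into exactly k parts are in bijection with partitions of n − k into at most k parts (subtract 1 from each part). So p(19, exactly 10) = p(9, parts ≤ 10). Computing via the recurrence p(m, j) = p(m, j−1) + p(m−j, j) gives 30.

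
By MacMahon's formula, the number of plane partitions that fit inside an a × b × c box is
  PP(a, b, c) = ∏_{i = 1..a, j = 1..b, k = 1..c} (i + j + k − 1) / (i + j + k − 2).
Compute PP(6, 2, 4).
PP(6, 2, 4) = 13860

Evaluate the triple product over i = 1..6, j = 1..2, k = 1..4. The factors are (2/1) · (3/2) · (4/3) · (5/4) · (3/2) · (4/3) · (5/4) · (6/5) · … (48 factors total). The numerators and denominators telescope so the product is an integer; carrying out the multiplication exactly gives PP(6, 2, 4) = 13860.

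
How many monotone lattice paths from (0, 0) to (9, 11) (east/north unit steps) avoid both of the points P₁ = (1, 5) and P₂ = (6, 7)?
Number of paths = 94292

Inclusion–exclusion. Total paths: C(20, 9) = 167960. Through P₁: C(6, 1)·C(14, 8) = 18018. Through P₂: C(13, 6)·C(7, 3) = 60060. Since P₁ is strictly southwest of P₂, a monotone path through both must visit P₁ then P₂; paths through both = C(6, 1)·C(7, 5)·C(7, 3) = 4410. Avoid both = 167960 − 18018 − 60060 + 4410 = 94292.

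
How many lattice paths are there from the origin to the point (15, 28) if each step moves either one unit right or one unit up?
Number of paths = 151532656696

A monotone lattice path from (0, 0) to (15, 28) consists of 15 east steps and 28 north steps in some order, so it is determined by which 15 of the 43 steps are east. The count is C(43, 15) = 151532656696.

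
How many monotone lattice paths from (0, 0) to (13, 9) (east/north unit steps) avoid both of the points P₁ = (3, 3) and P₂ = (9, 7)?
Number of paths = 228660

Inclusion–exclusion. Total paths: C(22, 13) = 497420. Through P₁: C(6, 3)·C(16, 10) = 160160. Through P₂: C(16, 9)·C(6, 4) = 171600. Since P₁ is strictly southwest of P₂, a monotone path through both must visit P₁ then P₂; paths through both = C(6, 3)·C(10, 6)·C(6, 4) = 63000. Avoid both = 497420 − 160160 − 171600 + 63000 = 228660.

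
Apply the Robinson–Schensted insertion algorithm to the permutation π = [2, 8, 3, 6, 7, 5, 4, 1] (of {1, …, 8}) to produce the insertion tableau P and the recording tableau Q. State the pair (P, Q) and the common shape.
P = [1, 3, 4, 7] / [2] / [5] / [6] / [8];  Q = [1, 2, 4, 5] / [3] / [6] / [7] / [8];  common shape = (4, 1, 1, 1, 1)

Row-insert the values π_1, π_2, … into P one at a time, bumping the leftmost entry strictly greater than the inserted value down to the next row. The recording tableau Q records, in position (i, j), the step at which that cell was added to P.
  Insert 2 (step 1): P = [2];  Q = [1]
  Insert 8 (step 2): P = [2, 8];  Q = [1, 2]
  Insert 3 (step 3): P = [2, 3] / [8];  Q = [1, 2] / [3]
  Insert 6 (step 4): P = [2, 3, 6] / [8];  Q = [1, 2, 4] / [3]
  Insert 7 (step 5): P = [2, 3, 6, 7] / [8];  Q = [1, 2, 4, 5] / [3]
  Insert 5 (step 6): P = [2, 3, 5, 7] / [6] / [8];  Q = [1, 2, 4, 5] / [3] / [6]
  Insert 4 (step 7): P = [2, 3, 4, 7] / [5] / [6] / [8];  Q = [1, 2, 4, 5] / [3] / [6] / [7]
  Insert 1 (step 8): P = [1, 3, 4, 7] / [2] / [5] / [6] / [8];  Q = [1, 2, 4, 5] / [3] / [6] / [7] / [8]
Final shape: (4, 1, 1, 1, 1).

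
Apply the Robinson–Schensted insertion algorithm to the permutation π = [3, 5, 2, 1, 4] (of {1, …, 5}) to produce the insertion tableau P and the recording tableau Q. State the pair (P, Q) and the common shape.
P = [1, 4] / [2, 5] / [3];  Q = [1, 2] / [3, 5] / [4];  common shape = (2, 2, 1)

Row-insert the values π_1, π_2, … into P one at a time, bumping the leftmost entry strictly greater than the inserted value down to the next row. The recording tableau Q records, in position (i, j), the step at which that cell was added to P.
  Insert 3 (step 1): P = [3];  Q = [1]
  Insert 5 (step 2): P = [3, 5];  Q = [1, 2]
  Insert 2 (step 3): P = [2, 5] / [3];  Q = [1, 2] / [3]
  Insert 1 (step 4): P = [1, 5] / [2] / [3];  Q = [1, 2] / [3] / [4]
  Insert 4 (step 5): P = [1, 4] / [2, 5] / [3];  Q = [1, 2] / [3, 5] / [4]
Final shape: (2, 2, 1).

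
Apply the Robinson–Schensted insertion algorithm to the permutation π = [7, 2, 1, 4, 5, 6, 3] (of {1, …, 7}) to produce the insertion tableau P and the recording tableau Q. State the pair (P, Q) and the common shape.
P = [1, 3, 5, 6] / [2, 4] / [7];  Q = [1, 4, 5, 6] / [2, 7] / [3];  common shape = (4, 2, 1)

Row-insert the values π_1, π_2, … into P one at a time, bumping the leftmost entry strictly greater than the inserted value down to the next row. The recording tableau Q records, in position (i, j), the step at which that cell was added to P.
  Insert 7 (step 1): P = [7];  Q = [1]
  Insert 2 (step 2): P = [2] / [7];  Q = [1] / [2]
  Insert 1 (step 3): P = [1] / [2] / [7];  Q = [1] / [2] / [3]
  Insert 4 (step 4): P = [1, 4] / [2] / [7];  Q = [1, 4] / [2] / [3]
  Insert 5 (step 5): P = [1, 4, 5] / [2] / [7];  Q = [1, 4, 5] / [2] / [3]
  Insert 6 (step 6): P = [1, 4, 5, 6] / [2] / [7];  Q = [1, 4, 5, 6] / [2] / [3]
  Insert 3 (step 7): P = [1, 3, 5, 6] / [2, 4] / [7];  Q = [1, 4, 5, 6] / [2, 7] / [3]
Final shape: (4, 2, 1).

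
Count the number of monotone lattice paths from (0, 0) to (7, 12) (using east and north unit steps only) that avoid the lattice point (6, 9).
Number of paths = 30368

Total paths from (0, 0) to (7, 12): C(19, 7) = 50388. Paths through (6, 9): (paths (0, 0) → (6, 9)) × (paths (6, 9) → (7, 12)) = C(15, 6) · C(4, 1) = 5005 · 4 = 20020. Avoidance count = 50388 − 20020 = 30368.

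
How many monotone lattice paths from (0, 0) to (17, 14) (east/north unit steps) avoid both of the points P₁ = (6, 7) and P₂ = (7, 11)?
Number of paths = 203924757

Inclusion–exclusion. Total paths: C(31, 17) = 265182525. Through P₁: C(13, 6)·C(18, 11) = 54609984. Through P₂: C(18, 7)·C(13, 10) = 9101664. Since P₁ is strictly southwest of P₂, a monotone path through both must visit P₁ then P₂; paths through both = C(13, 6)·C(5, 1)·C(13, 10) = 2453880. Avoid both = 265182525 − 54609984 − 9101664 + 2453880 = 203924757.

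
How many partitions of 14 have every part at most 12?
p(14, parts ≤ 12) = 133

Partitions of 14 with all parts ≤ 12: 12+2, 12+1+1, 11+3, 11+2+1, 11+1+1+1, 10+4, 10+3+1, 10+2+2, 10+2+1+1, 10+1+1+1+1, 9+5, 9+4+1, 9+3+2, 9+3+1+1, 9+2+2+1, 9+2+1+1+1, 9+1+1+1+1+1, 8+6, 8+5+1, 8+4+2, 8+4+1+1, 8+3+3, 8+3+2+1, 8+3+1+1+1, 8+2+2+2, 8+2+2+1+1, 8+2+1+1+1+1, 8+1+1+1+1+1+1, 7+7, 7+6+1, … (133 total). Count = 133.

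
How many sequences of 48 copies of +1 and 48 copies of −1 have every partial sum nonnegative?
C_48 = 131327898242169365477991900

These ballot sequences are counted by the Catalan number C_n = (1/(n + 1)) · C(2n, n). For n = 48: C_48 = (1/49) · C(96, 48) = 6435067013866298908421603100/49 = 131327898242169365477991900.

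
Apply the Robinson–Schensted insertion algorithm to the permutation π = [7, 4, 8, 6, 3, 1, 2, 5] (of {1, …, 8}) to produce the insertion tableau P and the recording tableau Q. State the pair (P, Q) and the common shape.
P = [1, 2, 5] / [3, 6] / [4, 8] / [7];  Q = [1, 3, 8] / [2, 4] / [5, 7] / [6];  common shape = (3, 2, 2, 1)

Row-insert the values π_1, π_2, … into P one at a time, bumping the leftmost entry strictly greater than the inserted value down to the next row. The recording tableau Q records, in position (i, j), the step at which that cell was added to P.
  Insert 7 (step 1): P = [7];  Q = [1]
  Insert 4 (step 2): P = [4] / [7];  Q = [1] / [2]
  Insert 8 (step 3): P = [4, 8] / [7];  Q = [1, 3] / [2]
  Insert 6 (step 4): P = [4, 6] / [7, 8];  Q = [1, 3] / [2, 4]
  Insert 3 (step 5): P = [3, 6] / [4, 8] / [7];  Q = [1, 3] / [2, 4] / [5]
  Insert 1 (step 6): P = [1, 6] / [3, 8] / [4] / [7];  Q = [1, 3] / [2, 4] / [5] / [6]
  Insert 2 (step 7): P = [1, 2] / [3, 6] / [4, 8] / [7];  Q = [1, 3] / [2, 4] / [5, 7] / [6]
  Insert 5 (step 8): P = [1, 2, 5] / [3, 6] / [4, 8] / [7];  Q = [1, 3, 8] / [2, 4] / [5, 7] / [6]
Final shape: (3, 2, 2, 1).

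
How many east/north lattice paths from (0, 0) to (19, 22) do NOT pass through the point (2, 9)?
Number of paths = 238075878450

Total paths from (0, 0) to (19, 22): C(41, 19) = 244662670200. Paths through (2, 9): (paths (0, 0) → (2, 9)) × (paths (2, 9) → (19, 22)) = C(11, 2) · C(30, 17) = 55 · 119759850 = 6586791750. Avoidance count = 244662670200 − 6586791750 = 238075878450.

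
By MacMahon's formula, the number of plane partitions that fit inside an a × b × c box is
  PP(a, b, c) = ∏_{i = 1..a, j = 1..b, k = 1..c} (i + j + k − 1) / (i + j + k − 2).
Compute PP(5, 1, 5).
PP(5, 1, 5) = 252

Evaluate the triple product over i = 1..5, j = 1..1, k = 1..5. The factors are (2/1) · (3/2) · (4/3) · (5/4) · (6/5) · (3/2) · (4/3) · (5/4) · … (25 factors total). The numerators and denominators telescope so the product is an integer; carrying out the multiplication exactly gives PP(5, 1, 5) = 252.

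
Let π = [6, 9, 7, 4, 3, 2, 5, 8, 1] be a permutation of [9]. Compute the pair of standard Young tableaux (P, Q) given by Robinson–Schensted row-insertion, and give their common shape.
P = [1, 5, 8] / [2, 7] / [3] / [4] / [6] / [9];  Q = [1, 2, 8] / [3, 7] / [4] / [5] / [6] / [9];  common shape = (3, 2, 1, 1, 1, 1)

Row-insert the values π_1, π_2, … into P one at a time, bumping the leftmost entry strictly greater than the inserted value down to the next row. The recording tableau Q records, in position (i, j), the step at which that cell was added to P.
  Insert 6 (step 1): P = [6];  Q = [1]
  Insert 9 (step 2): P = [6, 9];  Q = [1, 2]
  Insert 7 (step 3): P = [6, 7] / [9];  Q = [1, 2] / [3]
  Insert 4 (step 4): P = [4, 7] / [6] / [9];  Q = [1, 2] / [3] / [4]
  Insert 3 (step 5): P = [3, 7] / [4] / [6] / [9];  Q = [1, 2] / [3] / [4] / [5]
  Insert 2 (step 6): P = [2, 7] / [3] / [4] / [6] / [9];  Q = [1, 2] / [3] / [4] / [5] / [6]
  Insert 5 (step 7): P = [2, 5] / [3, 7] / [4] / [6] / [9];  Q = [1, 2] / [3, 7] / [4] / [5] / [6]
  Insert 8 (step 8): P = [2, 5, 8] / [3, 7] / [4] / [6] / [9];  Q = [1, 2, 8] / [3, 7] / [4] / [5] / [6]
  Insert 1 (step 9): P = [1, 5, 8] / [2, 7] / [3] / [4] / [6] / [9];  Q = [1, 2, 8] / [3, 7] / [4] / [5] / [6] / [9]
Final shape: (3, 2, 1, 1, 1, 1).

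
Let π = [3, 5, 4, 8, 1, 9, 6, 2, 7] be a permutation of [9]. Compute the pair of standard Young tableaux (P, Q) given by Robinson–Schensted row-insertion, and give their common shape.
P = [1, 2, 6, 7] / [3, 4, 9] / [5, 8];  Q = [1, 2, 4, 6] / [3, 7, 9] / [5, 8];  common shape = (4, 3, 2)

Row-insert the values π_1, π_2, … into P one at a time, bumping the leftmost entry strictly greater than the inserted value down to the next row. The recording tableau Q records, in position (i, j), the step at which that cell was added to P.
  Insert 3 (step 1): P = [3];  Q = [1]
  Insert 5 (step 2): P = [3, 5];  Q = [1, 2]
  Insert 4 (step 3): P = [3, 4] / [5];  Q = [1, 2] / [3]
  Insert 8 (step 4): P = [3, 4, 8] / [5];  Q = [1, 2, 4] / [3]
  Insert 1 (step 5): P = [1, 4, 8] / [3] / [5];  Q = [1, 2, 4] / [3] / [5]
  Insert 9 (step 6): P = [1, 4, 8, 9] / [3] / [5];  Q = [1, 2, 4, 6] / [3] / [5]
  Insert 6 (step 7): P = [1, 4, 6, 9] / [3, 8] / [5];  Q = [1, 2, 4, 6] / [3, 7] / [5]
  Insert 2 (step 8): P = [1, 2, 6, 9] / [3, 4] / [5, 8];  Q = [1, 2, 4, 6] / [3, 7] / [5, 8]
  Insert 7 (step 9): P = [1, 2, 6, 7] / [3, 4, 9] / [5, 8];  Q = [1, 2, 4, 6] / [3, 7, 9] / [5, 8]
Final shape: (4, 3, 2).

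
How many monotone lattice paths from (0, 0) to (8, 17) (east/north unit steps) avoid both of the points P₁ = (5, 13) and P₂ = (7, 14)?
Number of paths = 419391

Inclusion–exclusion. Total paths: C(25, 8) = 1081575. Through P₁: C(18, 5)·C(7, 3) = 299880. Through P₂: C(21, 7)·C(4, 1) = 465120. Since P₁ is strictly southwest of P₂, a monotone path through both must visit P₁ then P₂; paths through both = C(18, 5)·C(3, 2)·C(4, 1) = 102816. Avoid both = 1081575 − 299880 − 465120 + 102816 = 419391.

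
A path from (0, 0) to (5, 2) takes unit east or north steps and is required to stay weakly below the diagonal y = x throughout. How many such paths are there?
Number of paths = 14

By the reflection principle (André's argument), the number of monotone paths to (5, 2) with n ≤ m that never go above y = x is C(7, 5) − C(7, 6) = 21 − 7 = 14.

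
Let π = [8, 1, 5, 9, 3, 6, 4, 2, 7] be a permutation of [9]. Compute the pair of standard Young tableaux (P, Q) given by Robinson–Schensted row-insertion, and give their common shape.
P = [1, 2, 4, 7] / [3, 6] / [5, 9] / [8];  Q = [1, 3, 4, 9] / [2, 6] / [5, 7] / [8];  common shape = (4, 2, 2, 1)

Row-insert the values π_1, π_2, … into P one at a time, bumping the leftmost entry strictly greater than the inserted value down to the next row. The recording tableau Q records, in position (i, j), the step at which that cell was added to P.
  Insert 8 (step 1): P = [8];  Q = [1]
  Insert 1 (step 2): P = [1] / [8];  Q = [1] / [2]
  Insert 5 (step 3): P = [1, 5] / [8];  Q = [1, 3] / [2]
  Insert 9 (step 4): P = [1, 5, 9] / [8];  Q = [1, 3, 4] / [2]
  Insert 3 (step 5): P = [1, 3, 9] / [5] / [8];  Q = [1, 3, 4] / [2] / [5]
  Insert 6 (step 6): P = [1, 3, 6] / [5, 9] / [8];  Q = [1, 3, 4] / [2, 6] / [5]
  Insert 4 (step 7): P = [1, 3, 4] / [5, 6] / [8, 9];  Q = [1, 3, 4] / [2, 6] / [5, 7]
  Insert 2 (step 8): P = [1, 2, 4] / [3, 6] / [5, 9] / [8];  Q = [1, 3, 4] / [2, 6] / [5, 7] / [8]
  Insert 7 (step 9): P = [1, 2, 4, 7] / [3, 6] / [5, 9] / [8];  Q = [1, 3, 4, 9] / [2, 6] / [5, 7] / [8]
Final shape: (4, 2, 2, 1).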